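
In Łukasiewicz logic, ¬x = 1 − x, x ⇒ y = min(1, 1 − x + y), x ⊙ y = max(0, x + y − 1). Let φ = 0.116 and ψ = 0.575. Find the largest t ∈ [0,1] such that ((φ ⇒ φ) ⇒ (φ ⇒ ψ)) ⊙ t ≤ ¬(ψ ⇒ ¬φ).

φ ⇒ φ = min(1, 1 − 0.116 + 0.116) = min(1, 1.000) = 1.000
φ ⇒ ψ = min(1, 1 − 0.116 + 0.575) = min(1, 1.459) = 1.000
(φ ⇒ φ) ⇒ (φ ⇒ ψ) = min(1, 1 − 1.000 + 1.000) = min(1, 1.000) = 1.000
So the left factor is (φ ⇒ φ) ⇒ (φ ⇒ ψ) = 1.000.
¬φ = 1 − 0.116 = 0.884
ψ ⇒ ¬φ = min(1, 1 − 0.575 + 0.884) = min(1, 1.309) = 1.000
¬(ψ ⇒ ¬φ) = 1 − 1.000 = 0.000
So the right-hand bound is ¬(ψ ⇒ ¬φ) = 0.000.
The residuum of the Łukasiewicz t-norm gives the supremum: min(1, 1 − 1.000 + 0.000).
1 − 1.000 + 0.000 = 0.000, so t = min(1, 0.000) = 0.000.
Check: 1.000 ⊙ 0.000 = max(0, 0.000) = 0.000 ≤ 0.000.

0.000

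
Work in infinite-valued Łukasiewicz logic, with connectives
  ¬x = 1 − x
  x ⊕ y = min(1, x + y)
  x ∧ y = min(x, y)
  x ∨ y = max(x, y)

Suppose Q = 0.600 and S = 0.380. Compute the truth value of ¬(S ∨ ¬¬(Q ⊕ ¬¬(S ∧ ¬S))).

¬S = 1 − 0.380 = 0.620
S ∧ ¬S = min(0.380, 0.620) = 0.380
¬(S ∧ ¬S) = 1 − 0.380 = 0.620
¬¬(S ∧ ¬S) = 1 − 0.620 = 0.380
Q ⊕ ¬¬(S ∧ ¬S) = min(1, 0.600 + 0.380) = min(1, 0.980) = 0.980
¬(Q ⊕ ¬¬(S ∧ ¬S)) = 1 − 0.980 = 0.020
¬¬(Q ⊕ ¬¬(S ∧ ¬S)) = 1 − 0.020 = 0.980
S ∨ ¬¬(Q ⊕ ¬¬(S ∧ ¬S)) = max(0.380, 0.980) = 0.980
¬(S ∨ ¬¬(Q ⊕ ¬¬(S ∧ ¬S))) = 1 − 0.980 = 0.020

0.020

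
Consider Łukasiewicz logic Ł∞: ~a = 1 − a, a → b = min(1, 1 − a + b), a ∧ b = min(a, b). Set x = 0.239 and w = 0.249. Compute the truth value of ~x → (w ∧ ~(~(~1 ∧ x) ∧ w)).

~x = 1 − 0.239 = 0.761
~1 = 1 − 1.000 = 0.000
~1 ∧ x = min(0.000, 0.239) = 0.000
~(~1 ∧ x) = 1 − 0.000 = 1.000
~(~1 ∧ x) ∧ w = min(1.000, 0.249) = 0.249
~(~(~1 ∧ x) ∧ w) = 1 − 0.249 = 0.751
w ∧ ~(~(~1 ∧ x) ∧ w) = min(0.249, 0.751) = 0.249
~x → (w ∧ ~(~(~1 ∧ x) ∧ w)) = min(1, 1 − 0.761 + 0.249) = min(1, 0.488) = 0.488

0.488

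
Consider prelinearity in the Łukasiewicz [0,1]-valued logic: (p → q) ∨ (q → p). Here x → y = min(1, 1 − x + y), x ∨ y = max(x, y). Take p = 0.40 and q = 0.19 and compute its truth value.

p → q = min(1, 1 − 0.40 + 0.19) = min(1, 0.79) = 0.79
q → p = min(1, 1 − 0.19 + 0.40) = min(1, 1.21) = 1.00
(p → q) ∨ (q → p) = max(0.79, 1.00) = 1.00
(As expected: a Ł∞-tautology — holds in every MV-chain.)

1.00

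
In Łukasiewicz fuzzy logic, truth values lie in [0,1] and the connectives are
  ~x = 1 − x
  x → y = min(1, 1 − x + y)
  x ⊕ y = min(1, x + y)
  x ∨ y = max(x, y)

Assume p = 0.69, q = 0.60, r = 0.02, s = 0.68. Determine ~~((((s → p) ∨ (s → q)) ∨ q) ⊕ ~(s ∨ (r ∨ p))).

1.00

s → p = min(1, 1 − 0.68 + 0.69) = min(1, 1.01) = 1.00
s → q = min(1, 1 − 0.68 + 0.60) = min(1, 0.92) = 0.92
(s → p) ∨ (s → q) = max(1.00, 0.92) = 1.00
((s → p) ∨ (s → q)) ∨ q = max(1.00, 0.60) = 1.00
r ∨ p = max(0.02, 0.69) = 0.69
s ∨ (r ∨ p) = max(0.68, 0.69) = 0.69
~(s ∨ (r ∨ p)) = 1 − 0.69 = 0.31
(((s → p) ∨ (s → q)) ∨ q) ⊕ ~(s ∨ (r ∨ p)) = min(1, 1.00 + 0.31) = min(1, 1.31) = 1.00
~((((s → p) ∨ (s → q)) ∨ q) ⊕ ~(s ∨ (r ∨ p))) = 1 − 1.00 = 0.00
~~((((s → p) ∨ (s → q)) ∨ q) ⊕ ~(s ∨ (r ∨ p))) = 1 − 0.00 = 1.00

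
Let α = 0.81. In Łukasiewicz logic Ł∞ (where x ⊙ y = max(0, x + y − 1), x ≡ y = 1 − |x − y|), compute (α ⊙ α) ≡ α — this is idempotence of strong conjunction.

α ⊙ α = max(0, 0.81 + 0.81 − 1) = max(0, 0.62) = 0.62
(α ⊙ α) ≡ α = 1 − |0.62 − 0.81| = 1 − 0.19 = 0.81
(The value 0.81 < 1 shows this instance is not satisfied; fails in Ł∞ since a ⊗ a = max(0, 2a−1) ≠ a in general.)

0.81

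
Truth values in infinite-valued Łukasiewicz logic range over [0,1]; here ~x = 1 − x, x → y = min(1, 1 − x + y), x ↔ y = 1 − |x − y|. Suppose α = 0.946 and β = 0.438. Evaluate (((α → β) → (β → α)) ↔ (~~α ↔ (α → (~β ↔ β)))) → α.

0.962

α → β = min(1, 1 − 0.946 + 0.438) = min(1, 0.492) = 0.492
β → α = min(1, 1 − 0.438 + 0.946) = min(1, 1.508) = 1.000
(α → β) → (β → α) = min(1, 1 − 0.492 + 1.000) = min(1, 1.508) = 1.000
~α = 1 − 0.946 = 0.054
~~α = 1 − 0.054 = 0.946
~β = 1 − 0.438 = 0.562
~β ↔ β = 1 − |0.562 − 0.438| = 1 − 0.124 = 0.876
α → (~β ↔ β) = min(1, 1 − 0.946 + 0.876) = min(1, 0.930) = 0.930
~~α ↔ (α → (~β ↔ β)) = 1 − |0.946 − 0.930| = 1 − 0.016 = 0.984
((α → β) → (β → α)) ↔ (~~α ↔ (α → (~β ↔ β))) = 1 − |1.000 − 0.984| = 1 − 0.016 = 0.984
(((α → β) → (β → α)) ↔ (~~α ↔ (α → (~β ↔ β)))) → α = min(1, 1 − 0.984 + 0.946) = min(1, 0.962) = 0.962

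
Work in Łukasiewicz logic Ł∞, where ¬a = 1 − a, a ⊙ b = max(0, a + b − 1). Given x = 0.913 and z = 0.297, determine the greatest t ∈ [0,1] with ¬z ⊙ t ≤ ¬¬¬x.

¬z = 1 − 0.297 = 0.703
So the left factor is ¬z = 0.703.
¬x = 1 − 0.913 = 0.087
¬¬x = 1 − 0.087 = 0.913
¬¬¬x = 1 − 0.913 = 0.087
So the right-hand bound is ¬¬¬x = 0.087.
The residuum of the Łukasiewicz t-norm gives the supremum: min(1, 1 − 0.703 + 0.087).
1 − 0.703 + 0.087 = 0.384, so t = min(1, 0.384) = 0.384.
Check: 0.703 ⊙ 0.384 = max(0, 0.087) = 0.087 ≤ 0.087.

0.384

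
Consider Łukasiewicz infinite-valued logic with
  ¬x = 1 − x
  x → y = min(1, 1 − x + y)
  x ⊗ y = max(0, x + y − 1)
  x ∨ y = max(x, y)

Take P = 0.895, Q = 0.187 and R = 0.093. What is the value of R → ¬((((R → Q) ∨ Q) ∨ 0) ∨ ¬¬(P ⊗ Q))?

0.907

R → Q = min(1, 1 − 0.093 + 0.187) = min(1, 1.094) = 1.000
(R → Q) ∨ Q = max(1.000, 0.187) = 1.000
((R → Q) ∨ Q) ∨ 0 = max(1.000, 0.000) = 1.000
P ⊗ Q = max(0, 0.895 + 0.187 − 1) = max(0, 0.082) = 0.082
¬(P ⊗ Q) = 1 − 0.082 = 0.918
¬¬(P ⊗ Q) = 1 − 0.918 = 0.082
(((R → Q) ∨ Q) ∨ 0) ∨ ¬¬(P ⊗ Q) = max(1.000, 0.082) = 1.000
¬((((R → Q) ∨ Q) ∨ 0) ∨ ¬¬(P ⊗ Q)) = 1 − 1.000 = 0.000
R → ¬((((R → Q) ∨ Q) ∨ 0) ∨ ¬¬(P ⊗ Q)) = min(1, 1 − 0.093 + 0.000) = min(1, 0.907) = 0.907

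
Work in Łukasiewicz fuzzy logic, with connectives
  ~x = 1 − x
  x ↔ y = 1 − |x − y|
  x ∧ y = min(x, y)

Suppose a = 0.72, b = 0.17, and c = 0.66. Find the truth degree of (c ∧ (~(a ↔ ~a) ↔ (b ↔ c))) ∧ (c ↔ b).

~a = 1 − 0.72 = 0.28
a ↔ ~a = 1 − |0.72 − 0.28| = 1 − 0.44 = 0.56
~(a ↔ ~a) = 1 − 0.56 = 0.44
b ↔ c = 1 − |0.17 − 0.66| = 1 − 0.49 = 0.51
~(a ↔ ~a) ↔ (b ↔ c) = 1 − |0.44 − 0.51| = 1 − 0.07 = 0.93
c ∧ (~(a ↔ ~a) ↔ (b ↔ c)) = min(0.66, 0.93) = 0.66
c ↔ b = 1 − |0.66 − 0.17| = 1 − 0.49 = 0.51
(c ∧ (~(a ↔ ~a) ↔ (b ↔ c))) ∧ (c ↔ b) = min(0.66, 0.51) = 0.51

0.51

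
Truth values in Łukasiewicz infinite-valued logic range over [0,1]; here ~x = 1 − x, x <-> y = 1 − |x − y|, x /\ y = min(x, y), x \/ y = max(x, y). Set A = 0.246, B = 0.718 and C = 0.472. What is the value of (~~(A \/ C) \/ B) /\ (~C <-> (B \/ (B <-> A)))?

0.718

A \/ C = max(0.246, 0.472) = 0.472
~(A \/ C) = 1 − 0.472 = 0.528
~~(A \/ C) = 1 − 0.528 = 0.472
~~(A \/ C) \/ B = max(0.472, 0.718) = 0.718
~C = 1 − 0.472 = 0.528
B <-> A = 1 − |0.718 − 0.246| = 1 − 0.472 = 0.528
B \/ (B <-> A) = max(0.718, 0.528) = 0.718
~C <-> (B \/ (B <-> A)) = 1 − |0.528 − 0.718| = 1 − 0.190 = 0.810
(~~(A \/ C) \/ B) /\ (~C <-> (B \/ (B <-> A))) = min(0.718, 0.810) = 0.718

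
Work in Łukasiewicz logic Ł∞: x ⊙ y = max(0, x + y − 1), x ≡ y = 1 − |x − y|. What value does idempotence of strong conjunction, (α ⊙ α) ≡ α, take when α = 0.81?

α ⊙ α = max(0, 0.81 + 0.81 − 1) = max(0, 0.62) = 0.62
(α ⊙ α) ≡ α = 1 − |0.62 − 0.81| = 1 − 0.19 = 0.81
(The value 0.81 < 1 shows this instance is not satisfied; fails in Ł∞ since a ⊗ a = max(0, 2a−1) ≠ a in general.)

0.81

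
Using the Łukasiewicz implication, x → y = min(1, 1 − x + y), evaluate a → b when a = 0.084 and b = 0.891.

a → b = min(1, 1 − 0.084 + 0.891) = min(1, 1.807) = 1.000
For comparison, the Gödel implication (1 if x ≤ y else y) would give 1.000.

1.000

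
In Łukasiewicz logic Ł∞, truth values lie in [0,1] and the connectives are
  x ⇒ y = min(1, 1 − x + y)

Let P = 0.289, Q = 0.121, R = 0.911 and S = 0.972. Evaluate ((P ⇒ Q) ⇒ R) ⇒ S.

0.972

P ⇒ Q = min(1, 1 − 0.289 + 0.121) = min(1, 0.832) = 0.832
(P ⇒ Q) ⇒ R = min(1, 1 − 0.832 + 0.911) = min(1, 1.079) = 1.000
((P ⇒ Q) ⇒ R) ⇒ S = min(1, 1 − 1.000 + 0.972) = min(1, 0.972) = 0.972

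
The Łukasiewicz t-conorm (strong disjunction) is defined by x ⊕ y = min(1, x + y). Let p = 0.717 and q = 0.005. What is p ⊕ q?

0.722

p ⊕ q = min(1, 0.717 + 0.005) = min(1, 0.722) = 0.722
For comparison, the Gödel t-conorm max(x, y) would give 0.717.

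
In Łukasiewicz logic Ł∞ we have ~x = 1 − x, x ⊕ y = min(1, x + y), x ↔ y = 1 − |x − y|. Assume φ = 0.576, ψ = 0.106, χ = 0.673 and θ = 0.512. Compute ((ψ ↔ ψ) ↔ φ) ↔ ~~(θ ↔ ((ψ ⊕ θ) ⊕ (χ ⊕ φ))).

0.936

ψ ↔ ψ = 1 − |0.106 − 0.106| = 1 − 0.000 = 1.000
(ψ ↔ ψ) ↔ φ = 1 − |1.000 − 0.576| = 1 − 0.424 = 0.576
ψ ⊕ θ = min(1, 0.106 + 0.512) = min(1, 0.618) = 0.618
χ ⊕ φ = min(1, 0.673 + 0.576) = min(1, 1.249) = 1.000
(ψ ⊕ θ) ⊕ (χ ⊕ φ) = min(1, 0.618 + 1.000) = min(1, 1.618) = 1.000
θ ↔ ((ψ ⊕ θ) ⊕ (χ ⊕ φ)) = 1 − |0.512 − 1.000| = 1 − 0.488 = 0.512
~(θ ↔ ((ψ ⊕ θ) ⊕ (χ ⊕ φ))) = 1 − 0.512 = 0.488
~~(θ ↔ ((ψ ⊕ θ) ⊕ (χ ⊕ φ))) = 1 − 0.488 = 0.512
((ψ ↔ ψ) ↔ φ) ↔ ~~(θ ↔ ((ψ ⊕ θ) ⊕ (χ ⊕ φ))) = 1 − |0.576 − 0.512| = 1 − 0.064 = 0.936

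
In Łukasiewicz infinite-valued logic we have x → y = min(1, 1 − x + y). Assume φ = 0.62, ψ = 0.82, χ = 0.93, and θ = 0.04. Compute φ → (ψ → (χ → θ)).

χ → θ = min(1, 1 − 0.93 + 0.04) = min(1, 0.11) = 0.11
ψ → (χ → θ) = min(1, 1 − 0.82 + 0.11) = min(1, 0.29) = 0.29
φ → (ψ → (χ → θ)) = min(1, 1 − 0.62 + 0.29) = min(1, 0.67) = 0.67

0.67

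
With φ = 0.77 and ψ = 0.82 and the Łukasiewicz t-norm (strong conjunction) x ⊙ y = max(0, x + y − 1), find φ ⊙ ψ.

0.59

φ ⊙ ψ = max(0, 0.77 + 0.82 − 1) = max(0, 0.59) = 0.59
For comparison, the Gödel (minimum) t-norm min(x, y) would give 0.77.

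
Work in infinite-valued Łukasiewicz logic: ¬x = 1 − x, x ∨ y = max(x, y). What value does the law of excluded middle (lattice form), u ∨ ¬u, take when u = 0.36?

0.64

¬u = 1 − 0.36 = 0.64
u ∨ ¬u = max(0.36, 0.64) = 0.64
(The value 0.64 < 1 shows this instance is not satisfied; not a Ł∞-tautology — its value is max(a, 1−a).)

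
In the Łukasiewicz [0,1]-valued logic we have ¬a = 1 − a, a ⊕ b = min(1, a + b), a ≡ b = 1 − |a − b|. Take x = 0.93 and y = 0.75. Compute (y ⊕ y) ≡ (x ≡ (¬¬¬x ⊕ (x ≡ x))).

y ⊕ y = min(1, 0.75 + 0.75) = min(1, 1.50) = 1.00
¬x = 1 − 0.93 = 0.07
¬¬x = 1 − 0.07 = 0.93
¬¬¬x = 1 − 0.93 = 0.07
x ≡ x = 1 − |0.93 − 0.93| = 1 − 0.00 = 1.00
¬¬¬x ⊕ (x ≡ x) = min(1, 0.07 + 1.00) = min(1, 1.07) = 1.00
x ≡ (¬¬¬x ⊕ (x ≡ x)) = 1 − |0.93 − 1.00| = 1 − 0.07 = 0.93
(y ⊕ y) ≡ (x ≡ (¬¬¬x ⊕ (x ≡ x))) = 1 − |1.00 − 0.93| = 1 − 0.07 = 0.93

0.93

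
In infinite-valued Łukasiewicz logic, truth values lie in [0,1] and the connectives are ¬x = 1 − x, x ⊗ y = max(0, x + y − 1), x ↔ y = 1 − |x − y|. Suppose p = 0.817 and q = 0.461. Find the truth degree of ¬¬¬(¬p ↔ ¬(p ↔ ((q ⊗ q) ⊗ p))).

¬p = 1 − 0.817 = 0.183
q ⊗ q = max(0, 0.461 + 0.461 − 1) = max(0, -0.078) = 0.000
(q ⊗ q) ⊗ p = max(0, 0.000 + 0.817 − 1) = max(0, -0.183) = 0.000
p ↔ ((q ⊗ q) ⊗ p) = 1 − |0.817 − 0.000| = 1 − 0.817 = 0.183
¬(p ↔ ((q ⊗ q) ⊗ p)) = 1 − 0.183 = 0.817
¬p ↔ ¬(p ↔ ((q ⊗ q) ⊗ p)) = 1 − |0.183 − 0.817| = 1 − 0.634 = 0.366
¬(¬p ↔ ¬(p ↔ ((q ⊗ q) ⊗ p))) = 1 − 0.366 = 0.634
¬¬(¬p ↔ ¬(p ↔ ((q ⊗ q) ⊗ p))) = 1 − 0.634 = 0.366
¬¬¬(¬p ↔ ¬(p ↔ ((q ⊗ q) ⊗ p))) = 1 − 0.366 = 0.634

0.634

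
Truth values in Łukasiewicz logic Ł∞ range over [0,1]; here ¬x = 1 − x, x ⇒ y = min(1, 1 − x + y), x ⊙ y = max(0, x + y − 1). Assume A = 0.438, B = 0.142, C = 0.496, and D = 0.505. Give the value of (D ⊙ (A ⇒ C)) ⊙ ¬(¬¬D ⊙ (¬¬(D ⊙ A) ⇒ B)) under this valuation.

0.000

A ⇒ C = min(1, 1 − 0.438 + 0.496) = min(1, 1.058) = 1.000
D ⊙ (A ⇒ C) = max(0, 0.505 + 1.000 − 1) = max(0, 0.505) = 0.505
¬D = 1 − 0.505 = 0.495
¬¬D = 1 − 0.495 = 0.505
D ⊙ A = max(0, 0.505 + 0.438 − 1) = max(0, -0.057) = 0.000
¬(D ⊙ A) = 1 − 0.000 = 1.000
¬¬(D ⊙ A) = 1 − 1.000 = 0.000
¬¬(D ⊙ A) ⇒ B = min(1, 1 − 0.000 + 0.142) = min(1, 1.142) = 1.000
¬¬D ⊙ (¬¬(D ⊙ A) ⇒ B) = max(0, 0.505 + 1.000 − 1) = max(0, 0.505) = 0.505
¬(¬¬D ⊙ (¬¬(D ⊙ A) ⇒ B)) = 1 − 0.505 = 0.495
(D ⊙ (A ⇒ C)) ⊙ ¬(¬¬D ⊙ (¬¬(D ⊙ A) ⇒ B)) = max(0, 0.505 + 0.495 − 1) = max(0, 0.000) = 0.000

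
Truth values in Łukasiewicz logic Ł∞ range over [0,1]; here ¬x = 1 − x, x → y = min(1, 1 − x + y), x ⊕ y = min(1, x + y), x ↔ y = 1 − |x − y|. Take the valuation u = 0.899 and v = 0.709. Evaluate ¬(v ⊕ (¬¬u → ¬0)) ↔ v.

0.291

¬u = 1 − 0.899 = 0.101
¬¬u = 1 − 0.101 = 0.899
¬0 = 1 − 0.000 = 1.000
¬¬u → ¬0 = min(1, 1 − 0.899 + 1.000) = min(1, 1.101) = 1.000
v ⊕ (¬¬u → ¬0) = min(1, 0.709 + 1.000) = min(1, 1.709) = 1.000
¬(v ⊕ (¬¬u → ¬0)) = 1 − 1.000 = 0.000
¬(v ⊕ (¬¬u → ¬0)) ↔ v = 1 − |0.000 − 0.709| = 1 − 0.709 = 0.291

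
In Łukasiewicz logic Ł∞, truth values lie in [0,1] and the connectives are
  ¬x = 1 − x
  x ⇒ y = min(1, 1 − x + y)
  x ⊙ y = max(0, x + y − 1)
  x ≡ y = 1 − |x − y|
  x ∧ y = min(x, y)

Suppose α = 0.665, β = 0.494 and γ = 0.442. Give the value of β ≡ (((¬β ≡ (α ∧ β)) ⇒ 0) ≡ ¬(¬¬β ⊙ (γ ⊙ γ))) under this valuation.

¬β = 1 − 0.494 = 0.506
α ∧ β = min(0.665, 0.494) = 0.494
¬β ≡ (α ∧ β) = 1 − |0.506 − 0.494| = 1 − 0.012 = 0.988
(¬β ≡ (α ∧ β)) ⇒ 0 = min(1, 1 − 0.988 + 0.000) = min(1, 0.012) = 0.012
¬¬β = 1 − 0.506 = 0.494
γ ⊙ γ = max(0, 0.442 + 0.442 − 1) = max(0, -0.116) = 0.000
¬¬β ⊙ (γ ⊙ γ) = max(0, 0.494 + 0.000 − 1) = max(0, -0.506) = 0.000
¬(¬¬β ⊙ (γ ⊙ γ)) = 1 − 0.000 = 1.000
((¬β ≡ (α ∧ β)) ⇒ 0) ≡ ¬(¬¬β ⊙ (γ ⊙ γ)) = 1 − |0.012 − 1.000| = 1 − 0.988 = 0.012
β ≡ (((¬β ≡ (α ∧ β)) ⇒ 0) ≡ ¬(¬¬β ⊙ (γ ⊙ γ))) = 1 − |0.494 − 0.012| = 1 − 0.482 = 0.518

0.518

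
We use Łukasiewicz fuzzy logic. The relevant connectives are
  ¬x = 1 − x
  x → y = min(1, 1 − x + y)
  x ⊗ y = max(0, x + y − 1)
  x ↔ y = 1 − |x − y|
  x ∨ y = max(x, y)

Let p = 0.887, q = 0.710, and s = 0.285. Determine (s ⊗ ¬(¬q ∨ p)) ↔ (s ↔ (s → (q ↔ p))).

0.715

¬q = 1 − 0.710 = 0.290
¬q ∨ p = max(0.290, 0.887) = 0.887
¬(¬q ∨ p) = 1 − 0.887 = 0.113
s ⊗ ¬(¬q ∨ p) = max(0, 0.285 + 0.113 − 1) = max(0, -0.602) = 0.000
q ↔ p = 1 − |0.710 − 0.887| = 1 − 0.177 = 0.823
s → (q ↔ p) = min(1, 1 − 0.285 + 0.823) = min(1, 1.538) = 1.000
s ↔ (s → (q ↔ p)) = 1 − |0.285 − 1.000| = 1 − 0.715 = 0.285
(s ⊗ ¬(¬q ∨ p)) ↔ (s ↔ (s → (q ↔ p))) = 1 − |0.000 − 0.285| = 1 − 0.285 = 0.715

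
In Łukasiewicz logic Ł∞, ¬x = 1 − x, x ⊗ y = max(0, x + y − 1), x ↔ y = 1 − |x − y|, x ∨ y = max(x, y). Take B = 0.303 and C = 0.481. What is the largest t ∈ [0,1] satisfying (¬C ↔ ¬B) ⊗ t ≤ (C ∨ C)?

0.659

¬C = 1 − 0.481 = 0.519
¬B = 1 − 0.303 = 0.697
¬C ↔ ¬B = 1 − |0.519 − 0.697| = 1 − 0.178 = 0.822
So the left factor is ¬C ↔ ¬B = 0.822.
C ∨ C = max(0.481, 0.481) = 0.481
So the right-hand bound is C ∨ C = 0.481.
The residuum of the Łukasiewicz t-norm gives the supremum: min(1, 1 − 0.822 + 0.481).
1 − 0.822 + 0.481 = 0.659, so t = min(1, 0.659) = 0.659.
Check: 0.822 ⊗ 0.659 = max(0, 0.481) = 0.481 ≤ 0.481.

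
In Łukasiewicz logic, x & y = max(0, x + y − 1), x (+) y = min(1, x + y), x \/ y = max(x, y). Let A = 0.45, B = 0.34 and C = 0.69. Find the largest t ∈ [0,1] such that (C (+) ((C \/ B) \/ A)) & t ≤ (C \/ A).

C \/ B = max(0.69, 0.34) = 0.69
(C \/ B) \/ A = max(0.69, 0.45) = 0.69
C (+) ((C \/ B) \/ A) = min(1, 0.69 + 0.69) = min(1, 1.38) = 1.00
So the left factor is C (+) ((C \/ B) \/ A) = 1.00.
C \/ A = max(0.69, 0.45) = 0.69
So the right-hand bound is C \/ A = 0.69.
The residuum of the Łukasiewicz t-norm gives the supremum: min(1, 1 − 1.00 + 0.69).
1 − 1.00 + 0.69 = 0.69, so t = min(1, 0.69) = 0.69.
Check: 1.00 & 0.69 = max(0, 0.69) = 0.69 ≤ 0.69.

0.69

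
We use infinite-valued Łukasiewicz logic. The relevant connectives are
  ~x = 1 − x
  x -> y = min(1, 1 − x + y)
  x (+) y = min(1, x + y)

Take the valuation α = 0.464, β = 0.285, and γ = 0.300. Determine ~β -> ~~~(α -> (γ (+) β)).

0.285

~β = 1 − 0.285 = 0.715
γ (+) β = min(1, 0.300 + 0.285) = min(1, 0.585) = 0.585
α -> (γ (+) β) = min(1, 1 − 0.464 + 0.585) = min(1, 1.121) = 1.000
~(α -> (γ (+) β)) = 1 − 1.000 = 0.000
~~(α -> (γ (+) β)) = 1 − 0.000 = 1.000
~~~(α -> (γ (+) β)) = 1 − 1.000 = 0.000
~β -> ~~~(α -> (γ (+) β)) = min(1, 1 − 0.715 + 0.000) = min(1, 0.285) = 0.285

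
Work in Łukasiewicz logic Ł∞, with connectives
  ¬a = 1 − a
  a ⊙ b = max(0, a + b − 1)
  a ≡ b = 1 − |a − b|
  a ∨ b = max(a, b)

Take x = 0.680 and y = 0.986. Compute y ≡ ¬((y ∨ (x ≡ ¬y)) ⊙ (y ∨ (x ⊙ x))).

0.042

¬y = 1 − 0.986 = 0.014
x ≡ ¬y = 1 − |0.680 − 0.014| = 1 − 0.666 = 0.334
y ∨ (x ≡ ¬y) = max(0.986, 0.334) = 0.986
x ⊙ x = max(0, 0.680 + 0.680 − 1) = max(0, 0.360) = 0.360
y ∨ (x ⊙ x) = max(0.986, 0.360) = 0.986
(y ∨ (x ≡ ¬y)) ⊙ (y ∨ (x ⊙ x)) = max(0, 0.986 + 0.986 − 1) = max(0, 0.972) = 0.972
¬((y ∨ (x ≡ ¬y)) ⊙ (y ∨ (x ⊙ x))) = 1 − 0.972 = 0.028
y ≡ ¬((y ∨ (x ≡ ¬y)) ⊙ (y ∨ (x ⊙ x))) = 1 − |0.986 − 0.028| = 1 − 0.958 = 0.042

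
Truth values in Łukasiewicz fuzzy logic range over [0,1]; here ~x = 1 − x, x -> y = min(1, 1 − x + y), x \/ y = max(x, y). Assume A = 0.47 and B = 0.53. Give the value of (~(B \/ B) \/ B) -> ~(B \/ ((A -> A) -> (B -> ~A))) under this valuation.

0.47

B \/ B = max(0.53, 0.53) = 0.53
~(B \/ B) = 1 − 0.53 = 0.47
~(B \/ B) \/ B = max(0.47, 0.53) = 0.53
A -> A = min(1, 1 − 0.47 + 0.47) = min(1, 1.00) = 1.00
~A = 1 − 0.47 = 0.53
B -> ~A = min(1, 1 − 0.53 + 0.53) = min(1, 1.00) = 1.00
(A -> A) -> (B -> ~A) = min(1, 1 − 1.00 + 1.00) = min(1, 1.00) = 1.00
B \/ ((A -> A) -> (B -> ~A)) = max(0.53, 1.00) = 1.00
~(B \/ ((A -> A) -> (B -> ~A))) = 1 − 1.00 = 0.00
(~(B \/ B) \/ B) -> ~(B \/ ((A -> A) -> (B -> ~A))) = min(1, 1 − 0.53 + 0.00) = min(1, 0.47) = 0.47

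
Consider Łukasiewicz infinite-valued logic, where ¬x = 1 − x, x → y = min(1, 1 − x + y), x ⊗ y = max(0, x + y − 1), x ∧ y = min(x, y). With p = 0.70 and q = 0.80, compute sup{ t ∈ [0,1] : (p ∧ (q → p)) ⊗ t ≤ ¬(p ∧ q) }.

q → p = min(1, 1 − 0.80 + 0.70) = min(1, 0.90) = 0.90
p ∧ (q → p) = min(0.70, 0.90) = 0.70
So the left factor is p ∧ (q → p) = 0.70.
p ∧ q = min(0.70, 0.80) = 0.70
¬(p ∧ q) = 1 − 0.70 = 0.30
So the right-hand bound is ¬(p ∧ q) = 0.30.
The residuum of the Łukasiewicz t-norm gives the supremum: min(1, 1 − 0.70 + 0.30).
1 − 0.70 + 0.30 = 0.60, so t = min(1, 0.60) = 0.60.
Check: 0.70 ⊗ 0.60 = max(0, 0.30) = 0.30 ≤ 0.30.

0.60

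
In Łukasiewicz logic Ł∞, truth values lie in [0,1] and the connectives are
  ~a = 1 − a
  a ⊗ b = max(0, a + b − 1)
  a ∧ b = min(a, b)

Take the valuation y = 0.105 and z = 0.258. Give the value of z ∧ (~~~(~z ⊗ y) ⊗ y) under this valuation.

~z = 1 − 0.258 = 0.742
~z ⊗ y = max(0, 0.742 + 0.105 − 1) = max(0, -0.153) = 0.000
~(~z ⊗ y) = 1 − 0.000 = 1.000
~~(~z ⊗ y) = 1 − 1.000 = 0.000
~~~(~z ⊗ y) = 1 − 0.000 = 1.000
~~~(~z ⊗ y) ⊗ y = max(0, 1.000 + 0.105 − 1) = max(0, 0.105) = 0.105
z ∧ (~~~(~z ⊗ y) ⊗ y) = min(0.258, 0.105) = 0.105

0.105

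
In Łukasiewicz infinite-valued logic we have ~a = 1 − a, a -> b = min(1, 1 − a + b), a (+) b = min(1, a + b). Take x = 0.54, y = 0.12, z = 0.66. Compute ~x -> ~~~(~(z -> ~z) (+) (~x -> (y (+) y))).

0.54

~x = 1 − 0.54 = 0.46
~z = 1 − 0.66 = 0.34
z -> ~z = min(1, 1 − 0.66 + 0.34) = min(1, 0.68) = 0.68
~(z -> ~z) = 1 − 0.68 = 0.32
y (+) y = min(1, 0.12 + 0.12) = min(1, 0.24) = 0.24
~x -> (y (+) y) = min(1, 1 − 0.46 + 0.24) = min(1, 0.78) = 0.78
~(z -> ~z) (+) (~x -> (y (+) y)) = min(1, 0.32 + 0.78) = min(1, 1.10) = 1.00
~(~(z -> ~z) (+) (~x -> (y (+) y))) = 1 − 1.00 = 0.00
~~(~(z -> ~z) (+) (~x -> (y (+) y))) = 1 − 0.00 = 1.00
~~~(~(z -> ~z) (+) (~x -> (y (+) y))) = 1 − 1.00 = 0.00
~x -> ~~~(~(z -> ~z) (+) (~x -> (y (+) y))) = min(1, 1 − 0.46 + 0.00) = min(1, 0.54) = 0.54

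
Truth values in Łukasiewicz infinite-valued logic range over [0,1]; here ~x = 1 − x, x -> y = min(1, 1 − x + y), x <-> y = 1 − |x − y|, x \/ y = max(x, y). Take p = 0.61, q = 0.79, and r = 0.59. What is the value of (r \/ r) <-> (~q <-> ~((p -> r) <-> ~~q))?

r \/ r = max(0.59, 0.59) = 0.59
~q = 1 − 0.79 = 0.21
p -> r = min(1, 1 − 0.61 + 0.59) = min(1, 0.98) = 0.98
~~q = 1 − 0.21 = 0.79
(p -> r) <-> ~~q = 1 − |0.98 − 0.79| = 1 − 0.19 = 0.81
~((p -> r) <-> ~~q) = 1 − 0.81 = 0.19
~q <-> ~((p -> r) <-> ~~q) = 1 − |0.21 − 0.19| = 1 − 0.02 = 0.98
(r \/ r) <-> (~q <-> ~((p -> r) <-> ~~q)) = 1 − |0.59 − 0.98| = 1 − 0.39 = 0.61

0.61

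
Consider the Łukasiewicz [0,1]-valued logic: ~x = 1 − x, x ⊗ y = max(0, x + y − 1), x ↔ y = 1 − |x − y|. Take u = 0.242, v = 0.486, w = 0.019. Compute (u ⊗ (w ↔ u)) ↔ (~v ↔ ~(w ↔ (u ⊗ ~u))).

0.514

w ↔ u = 1 − |0.019 − 0.242| = 1 − 0.223 = 0.777
u ⊗ (w ↔ u) = max(0, 0.242 + 0.777 − 1) = max(0, 0.019) = 0.019
~v = 1 − 0.486 = 0.514
~u = 1 − 0.242 = 0.758
u ⊗ ~u = max(0, 0.242 + 0.758 − 1) = max(0, 0.000) = 0.000
w ↔ (u ⊗ ~u) = 1 − |0.019 − 0.000| = 1 − 0.019 = 0.981
~(w ↔ (u ⊗ ~u)) = 1 − 0.981 = 0.019
~v ↔ ~(w ↔ (u ⊗ ~u)) = 1 − |0.514 − 0.019| = 1 − 0.495 = 0.505
(u ⊗ (w ↔ u)) ↔ (~v ↔ ~(w ↔ (u ⊗ ~u))) = 1 − |0.019 − 0.505| = 1 − 0.486 = 0.514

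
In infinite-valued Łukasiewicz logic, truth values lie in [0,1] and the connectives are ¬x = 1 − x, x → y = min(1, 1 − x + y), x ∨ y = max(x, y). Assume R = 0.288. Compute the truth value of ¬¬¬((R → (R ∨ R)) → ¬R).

R ∨ R = max(0.288, 0.288) = 0.288
R → (R ∨ R) = min(1, 1 − 0.288 + 0.288) = min(1, 1.000) = 1.000
¬R = 1 − 0.288 = 0.712
(R → (R ∨ R)) → ¬R = min(1, 1 − 1.000 + 0.712) = min(1, 0.712) = 0.712
¬((R → (R ∨ R)) → ¬R) = 1 − 0.712 = 0.288
¬¬((R → (R ∨ R)) → ¬R) = 1 − 0.288 = 0.712
¬¬¬((R → (R ∨ R)) → ¬R) = 1 − 0.712 = 0.288

0.288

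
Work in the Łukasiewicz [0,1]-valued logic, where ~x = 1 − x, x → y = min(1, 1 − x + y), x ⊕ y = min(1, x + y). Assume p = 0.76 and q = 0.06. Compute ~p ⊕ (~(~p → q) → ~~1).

1.00

~p = 1 − 0.76 = 0.24
~p → q = min(1, 1 − 0.24 + 0.06) = min(1, 0.82) = 0.82
~(~p → q) = 1 − 0.82 = 0.18
~1 = 1 − 1.00 = 0.00
~~1 = 1 − 0.00 = 1.00
~(~p → q) → ~~1 = min(1, 1 − 0.18 + 1.00) = min(1, 1.82) = 1.00
~p ⊕ (~(~p → q) → ~~1) = min(1, 0.24 + 1.00) = min(1, 1.24) = 1.00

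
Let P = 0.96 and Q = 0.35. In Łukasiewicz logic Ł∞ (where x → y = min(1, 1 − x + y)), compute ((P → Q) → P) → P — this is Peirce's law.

0.96

P → Q = min(1, 1 − 0.96 + 0.35) = min(1, 0.39) = 0.39
(P → Q) → P = min(1, 1 − 0.39 + 0.96) = min(1, 1.57) = 1.00
((P → Q) → P) → P = min(1, 1 − 1.00 + 0.96) = min(1, 0.96) = 0.96
(The value 0.96 < 1 shows this instance is not satisfied; not a Ł∞-tautology in general.)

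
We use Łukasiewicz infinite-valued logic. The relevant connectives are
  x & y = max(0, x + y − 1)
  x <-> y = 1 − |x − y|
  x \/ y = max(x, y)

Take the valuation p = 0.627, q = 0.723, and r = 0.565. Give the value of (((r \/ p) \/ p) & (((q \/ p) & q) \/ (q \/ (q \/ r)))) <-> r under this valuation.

0.785

r \/ p = max(0.565, 0.627) = 0.627
(r \/ p) \/ p = max(0.627, 0.627) = 0.627
q \/ p = max(0.723, 0.627) = 0.723
(q \/ p) & q = max(0, 0.723 + 0.723 − 1) = max(0, 0.446) = 0.446
q \/ r = max(0.723, 0.565) = 0.723
q \/ (q \/ r) = max(0.723, 0.723) = 0.723
((q \/ p) & q) \/ (q \/ (q \/ r)) = max(0.446, 0.723) = 0.723
((r \/ p) \/ p) & (((q \/ p) & q) \/ (q \/ (q \/ r))) = max(0, 0.627 + 0.723 − 1) = max(0, 0.350) = 0.350
(((r \/ p) \/ p) & (((q \/ p) & q) \/ (q \/ (q \/ r)))) <-> r = 1 − |0.350 − 0.565| = 1 − 0.215 = 0.785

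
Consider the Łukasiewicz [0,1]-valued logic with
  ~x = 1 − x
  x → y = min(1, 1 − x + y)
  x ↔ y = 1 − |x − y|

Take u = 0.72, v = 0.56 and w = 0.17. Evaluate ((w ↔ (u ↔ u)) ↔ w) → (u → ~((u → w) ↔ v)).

0.39

u ↔ u = 1 − |0.72 − 0.72| = 1 − 0.00 = 1.00
w ↔ (u ↔ u) = 1 − |0.17 − 1.00| = 1 − 0.83 = 0.17
(w ↔ (u ↔ u)) ↔ w = 1 − |0.17 − 0.17| = 1 − 0.00 = 1.00
u → w = min(1, 1 − 0.72 + 0.17) = min(1, 0.45) = 0.45
(u → w) ↔ v = 1 − |0.45 − 0.56| = 1 − 0.11 = 0.89
~((u → w) ↔ v) = 1 − 0.89 = 0.11
u → ~((u → w) ↔ v) = min(1, 1 − 0.72 + 0.11) = min(1, 0.39) = 0.39
((w ↔ (u ↔ u)) ↔ w) → (u → ~((u → w) ↔ v)) = min(1, 1 − 1.00 + 0.39) = min(1, 0.39) = 0.39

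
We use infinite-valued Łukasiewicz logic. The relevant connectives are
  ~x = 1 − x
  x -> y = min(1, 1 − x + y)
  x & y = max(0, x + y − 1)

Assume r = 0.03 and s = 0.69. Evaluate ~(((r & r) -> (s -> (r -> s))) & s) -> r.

0.72

r & r = max(0, 0.03 + 0.03 − 1) = max(0, -0.94) = 0.00
r -> s = min(1, 1 − 0.03 + 0.69) = min(1, 1.66) = 1.00
s -> (r -> s) = min(1, 1 − 0.69 + 1.00) = min(1, 1.31) = 1.00
(r & r) -> (s -> (r -> s)) = min(1, 1 − 0.00 + 1.00) = min(1, 2.00) = 1.00
((r & r) -> (s -> (r -> s))) & s = max(0, 1.00 + 0.69 − 1) = max(0, 0.69) = 0.69
~(((r & r) -> (s -> (r -> s))) & s) = 1 − 0.69 = 0.31
~(((r & r) -> (s -> (r -> s))) & s) -> r = min(1, 1 − 0.31 + 0.03) = min(1, 0.72) = 0.72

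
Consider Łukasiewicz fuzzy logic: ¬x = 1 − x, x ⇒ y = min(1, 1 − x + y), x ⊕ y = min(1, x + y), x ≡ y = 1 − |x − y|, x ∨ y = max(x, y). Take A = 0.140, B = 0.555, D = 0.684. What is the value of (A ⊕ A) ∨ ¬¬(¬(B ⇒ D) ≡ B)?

A ⊕ A = min(1, 0.140 + 0.140) = min(1, 0.280) = 0.280
B ⇒ D = min(1, 1 − 0.555 + 0.684) = min(1, 1.129) = 1.000
¬(B ⇒ D) = 1 − 1.000 = 0.000
¬(B ⇒ D) ≡ B = 1 − |0.000 − 0.555| = 1 − 0.555 = 0.445
¬(¬(B ⇒ D) ≡ B) = 1 − 0.445 = 0.555
¬¬(¬(B ⇒ D) ≡ B) = 1 − 0.555 = 0.445
(A ⊕ A) ∨ ¬¬(¬(B ⇒ D) ≡ B) = max(0.280, 0.445) = 0.445

0.445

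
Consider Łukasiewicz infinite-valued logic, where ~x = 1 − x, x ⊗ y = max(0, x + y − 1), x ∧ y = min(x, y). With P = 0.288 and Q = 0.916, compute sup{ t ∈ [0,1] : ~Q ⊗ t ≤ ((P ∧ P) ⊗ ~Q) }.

~Q = 1 − 0.916 = 0.084
So the left factor is ~Q = 0.084.
P ∧ P = min(0.288, 0.288) = 0.288
(P ∧ P) ⊗ ~Q = max(0, 0.288 + 0.084 − 1) = max(0, -0.628) = 0.000
So the right-hand bound is (P ∧ P) ⊗ ~Q = 0.000.
The residuum of the Łukasiewicz t-norm gives the supremum: min(1, 1 − 0.084 + 0.000).
1 − 0.084 + 0.000 = 0.916, so t = min(1, 0.916) = 0.916.
Check: 0.084 ⊗ 0.916 = max(0, 0.000) = 0.000 ≤ 0.000.

0.916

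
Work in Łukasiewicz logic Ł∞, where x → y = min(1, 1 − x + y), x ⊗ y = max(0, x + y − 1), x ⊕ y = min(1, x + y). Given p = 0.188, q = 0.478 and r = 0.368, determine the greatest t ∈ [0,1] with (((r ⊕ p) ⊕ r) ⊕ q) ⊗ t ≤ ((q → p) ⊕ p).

r ⊕ p = min(1, 0.368 + 0.188) = min(1, 0.556) = 0.556
(r ⊕ p) ⊕ r = min(1, 0.556 + 0.368) = min(1, 0.924) = 0.924
((r ⊕ p) ⊕ r) ⊕ q = min(1, 0.924 + 0.478) = min(1, 1.402) = 1.000
So the left factor is ((r ⊕ p) ⊕ r) ⊕ q = 1.000.
q → p = min(1, 1 − 0.478 + 0.188) = min(1, 0.710) = 0.710
(q → p) ⊕ p = min(1, 0.710 + 0.188) = min(1, 0.898) = 0.898
So the right-hand bound is (q → p) ⊕ p = 0.898.
The residuum of the Łukasiewicz t-norm gives the supremum: min(1, 1 − 1.000 + 0.898).
1 − 1.000 + 0.898 = 0.898, so t = min(1, 0.898) = 0.898.
Check: 1.000 ⊗ 0.898 = max(0, 0.898) = 0.898 ≤ 0.898.

0.898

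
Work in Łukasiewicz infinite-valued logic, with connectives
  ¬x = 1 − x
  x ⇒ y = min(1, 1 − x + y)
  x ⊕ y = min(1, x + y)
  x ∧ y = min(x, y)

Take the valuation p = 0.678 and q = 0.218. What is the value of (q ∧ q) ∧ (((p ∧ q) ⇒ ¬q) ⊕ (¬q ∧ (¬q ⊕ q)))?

q ∧ q = min(0.218, 0.218) = 0.218
p ∧ q = min(0.678, 0.218) = 0.218
¬q = 1 − 0.218 = 0.782
(p ∧ q) ⇒ ¬q = min(1, 1 − 0.218 + 0.782) = min(1, 1.564) = 1.000
¬q ⊕ q = min(1, 0.782 + 0.218) = min(1, 1.000) = 1.000
¬q ∧ (¬q ⊕ q) = min(0.782, 1.000) = 0.782
((p ∧ q) ⇒ ¬q) ⊕ (¬q ∧ (¬q ⊕ q)) = min(1, 1.000 + 0.782) = min(1, 1.782) = 1.000
(q ∧ q) ∧ (((p ∧ q) ⇒ ¬q) ⊕ (¬q ∧ (¬q ⊕ q))) = min(0.218, 1.000) = 0.218

0.218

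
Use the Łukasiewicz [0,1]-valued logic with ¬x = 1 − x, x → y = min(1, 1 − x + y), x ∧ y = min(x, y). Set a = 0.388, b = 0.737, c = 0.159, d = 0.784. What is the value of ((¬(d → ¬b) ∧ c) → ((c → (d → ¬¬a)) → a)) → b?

0.737

¬b = 1 − 0.737 = 0.263
d → ¬b = min(1, 1 − 0.784 + 0.263) = min(1, 0.479) = 0.479
¬(d → ¬b) = 1 − 0.479 = 0.521
¬(d → ¬b) ∧ c = min(0.521, 0.159) = 0.159
¬a = 1 − 0.388 = 0.612
¬¬a = 1 − 0.612 = 0.388
d → ¬¬a = min(1, 1 − 0.784 + 0.388) = min(1, 0.604) = 0.604
c → (d → ¬¬a) = min(1, 1 − 0.159 + 0.604) = min(1, 1.445) = 1.000
(c → (d → ¬¬a)) → a = min(1, 1 − 1.000 + 0.388) = min(1, 0.388) = 0.388
(¬(d → ¬b) ∧ c) → ((c → (d → ¬¬a)) → a) = min(1, 1 − 0.159 + 0.388) = min(1, 1.229) = 1.000
((¬(d → ¬b) ∧ c) → ((c → (d → ¬¬a)) → a)) → b = min(1, 1 − 1.000 + 0.737) = min(1, 0.737) = 0.737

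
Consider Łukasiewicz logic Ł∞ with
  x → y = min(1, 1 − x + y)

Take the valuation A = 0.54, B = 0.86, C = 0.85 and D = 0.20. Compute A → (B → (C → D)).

0.95

C → D = min(1, 1 − 0.85 + 0.20) = min(1, 0.35) = 0.35
B → (C → D) = min(1, 1 − 0.86 + 0.35) = min(1, 0.49) = 0.49
A → (B → (C → D)) = min(1, 1 − 0.54 + 0.49) = min(1, 0.95) = 0.95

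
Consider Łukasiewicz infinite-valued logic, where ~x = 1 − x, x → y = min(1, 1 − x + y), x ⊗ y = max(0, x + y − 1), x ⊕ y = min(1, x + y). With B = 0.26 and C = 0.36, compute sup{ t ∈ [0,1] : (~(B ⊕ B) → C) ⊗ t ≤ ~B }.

B ⊕ B = min(1, 0.26 + 0.26) = min(1, 0.52) = 0.52
~(B ⊕ B) = 1 − 0.52 = 0.48
~(B ⊕ B) → C = min(1, 1 − 0.48 + 0.36) = min(1, 0.88) = 0.88
So the left factor is ~(B ⊕ B) → C = 0.88.
~B = 1 − 0.26 = 0.74
So the right-hand bound is ~B = 0.74.
The residuum of the Łukasiewicz t-norm gives the supremum: min(1, 1 − 0.88 + 0.74).
1 − 0.88 + 0.74 = 0.86, so t = min(1, 0.86) = 0.86.
Check: 0.88 ⊗ 0.86 = max(0, 0.74) = 0.74 ≤ 0.74.

0.86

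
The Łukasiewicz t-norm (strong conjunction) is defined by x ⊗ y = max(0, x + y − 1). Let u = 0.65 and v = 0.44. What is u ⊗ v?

u ⊗ v = max(0, 0.65 + 0.44 − 1) = max(0, 0.09) = 0.09
For comparison, the Gödel (minimum) t-norm min(x, y) would give 0.44.

0.09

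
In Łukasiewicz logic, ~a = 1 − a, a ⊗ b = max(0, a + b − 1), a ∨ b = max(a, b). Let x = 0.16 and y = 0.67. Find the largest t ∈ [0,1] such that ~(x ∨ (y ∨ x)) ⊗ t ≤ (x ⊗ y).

0.67

y ∨ x = max(0.67, 0.16) = 0.67
x ∨ (y ∨ x) = max(0.16, 0.67) = 0.67
~(x ∨ (y ∨ x)) = 1 − 0.67 = 0.33
So the left factor is ~(x ∨ (y ∨ x)) = 0.33.
x ⊗ y = max(0, 0.16 + 0.67 − 1) = max(0, -0.17) = 0.00
So the right-hand bound is x ⊗ y = 0.00.
The residuum of the Łukasiewicz t-norm gives the supremum: min(1, 1 − 0.33 + 0.00).
1 − 0.33 + 0.00 = 0.67, so t = min(1, 0.67) = 0.67.
Check: 0.33 ⊗ 0.67 = max(0, 0.00) = 0.00 ≤ 0.00.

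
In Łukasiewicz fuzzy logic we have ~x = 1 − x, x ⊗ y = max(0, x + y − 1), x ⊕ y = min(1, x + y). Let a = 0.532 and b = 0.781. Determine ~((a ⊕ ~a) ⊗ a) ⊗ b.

0.249

~a = 1 − 0.532 = 0.468
a ⊕ ~a = min(1, 0.532 + 0.468) = min(1, 1.000) = 1.000
(a ⊕ ~a) ⊗ a = max(0, 1.000 + 0.532 − 1) = max(0, 0.532) = 0.532
~((a ⊕ ~a) ⊗ a) = 1 − 0.532 = 0.468
~((a ⊕ ~a) ⊗ a) ⊗ b = max(0, 0.468 + 0.781 − 1) = max(0, 0.249) = 0.249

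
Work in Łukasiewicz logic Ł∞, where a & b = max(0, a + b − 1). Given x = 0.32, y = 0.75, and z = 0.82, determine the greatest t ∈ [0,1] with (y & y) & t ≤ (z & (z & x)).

0.50

y & y = max(0, 0.75 + 0.75 − 1) = max(0, 0.50) = 0.50
So the left factor is y & y = 0.50.
z & x = max(0, 0.82 + 0.32 − 1) = max(0, 0.14) = 0.14
z & (z & x) = max(0, 0.82 + 0.14 − 1) = max(0, -0.04) = 0.00
So the right-hand bound is z & (z & x) = 0.00.
The residuum of the Łukasiewicz t-norm gives the supremum: min(1, 1 − 0.50 + 0.00).
1 − 0.50 + 0.00 = 0.50, so t = min(1, 0.50) = 0.50.
Check: 0.50 & 0.50 = max(0, 0.00) = 0.00 ≤ 0.00.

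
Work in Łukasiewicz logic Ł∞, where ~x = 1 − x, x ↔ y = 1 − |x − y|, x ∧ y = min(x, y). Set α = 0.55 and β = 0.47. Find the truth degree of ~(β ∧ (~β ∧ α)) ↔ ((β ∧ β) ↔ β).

~β = 1 − 0.47 = 0.53
~β ∧ α = min(0.53, 0.55) = 0.53
β ∧ (~β ∧ α) = min(0.47, 0.53) = 0.47
~(β ∧ (~β ∧ α)) = 1 − 0.47 = 0.53
β ∧ β = min(0.47, 0.47) = 0.47
(β ∧ β) ↔ β = 1 − |0.47 − 0.47| = 1 − 0.00 = 1.00
~(β ∧ (~β ∧ α)) ↔ ((β ∧ β) ↔ β) = 1 − |0.53 − 1.00| = 1 − 0.47 = 0.53

0.53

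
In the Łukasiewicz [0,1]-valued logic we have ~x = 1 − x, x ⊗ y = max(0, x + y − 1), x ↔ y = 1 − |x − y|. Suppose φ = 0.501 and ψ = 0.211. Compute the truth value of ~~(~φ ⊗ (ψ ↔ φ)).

0.209

~φ = 1 − 0.501 = 0.499
ψ ↔ φ = 1 − |0.211 − 0.501| = 1 − 0.290 = 0.710
~φ ⊗ (ψ ↔ φ) = max(0, 0.499 + 0.710 − 1) = max(0, 0.209) = 0.209
~(~φ ⊗ (ψ ↔ φ)) = 1 − 0.209 = 0.791
~~(~φ ⊗ (ψ ↔ φ)) = 1 − 0.791 = 0.209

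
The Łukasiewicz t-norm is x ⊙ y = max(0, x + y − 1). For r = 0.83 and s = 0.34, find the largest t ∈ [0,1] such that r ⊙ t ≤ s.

0.51

The residuum of the Łukasiewicz t-norm gives the supremum: min(1, 1 − 0.83 + 0.34).
1 − 0.83 + 0.34 = 0.51, so t = min(1, 0.51) = 0.51.
Check: 0.83 ⊙ 0.51 = max(0, 0.34) = 0.34 ≤ 0.34.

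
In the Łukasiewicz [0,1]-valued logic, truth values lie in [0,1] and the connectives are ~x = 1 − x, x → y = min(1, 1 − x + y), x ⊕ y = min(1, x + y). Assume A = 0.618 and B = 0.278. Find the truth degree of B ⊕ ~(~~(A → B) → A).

A → B = min(1, 1 − 0.618 + 0.278) = min(1, 0.660) = 0.660
~(A → B) = 1 − 0.660 = 0.340
~~(A → B) = 1 − 0.340 = 0.660
~~(A → B) → A = min(1, 1 − 0.660 + 0.618) = min(1, 0.958) = 0.958
~(~~(A → B) → A) = 1 − 0.958 = 0.042
B ⊕ ~(~~(A → B) → A) = min(1, 0.278 + 0.042) = min(1, 0.320) = 0.320

0.320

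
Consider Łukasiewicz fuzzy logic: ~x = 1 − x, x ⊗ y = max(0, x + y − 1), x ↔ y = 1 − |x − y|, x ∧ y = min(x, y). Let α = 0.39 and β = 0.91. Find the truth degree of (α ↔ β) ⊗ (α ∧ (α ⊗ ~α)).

0.00

α ↔ β = 1 − |0.39 − 0.91| = 1 − 0.52 = 0.48
~α = 1 − 0.39 = 0.61
α ⊗ ~α = max(0, 0.39 + 0.61 − 1) = max(0, 0.00) = 0.00
α ∧ (α ⊗ ~α) = min(0.39, 0.00) = 0.00
(α ↔ β) ⊗ (α ∧ (α ⊗ ~α)) = max(0, 0.48 + 0.00 − 1) = max(0, -0.52) = 0.00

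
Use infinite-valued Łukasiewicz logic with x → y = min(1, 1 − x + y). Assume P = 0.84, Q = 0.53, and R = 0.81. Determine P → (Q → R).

Q → R = min(1, 1 − 0.53 + 0.81) = min(1, 1.28) = 1.00
P → (Q → R) = min(1, 1 − 0.84 + 1.00) = min(1, 1.16) = 1.00

1.00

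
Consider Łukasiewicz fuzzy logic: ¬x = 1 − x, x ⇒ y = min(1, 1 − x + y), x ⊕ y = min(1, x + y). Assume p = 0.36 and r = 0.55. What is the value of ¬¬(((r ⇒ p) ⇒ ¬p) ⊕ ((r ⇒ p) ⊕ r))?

1.00

r ⇒ p = min(1, 1 − 0.55 + 0.36) = min(1, 0.81) = 0.81
¬p = 1 − 0.36 = 0.64
(r ⇒ p) ⇒ ¬p = min(1, 1 − 0.81 + 0.64) = min(1, 0.83) = 0.83
(r ⇒ p) ⊕ r = min(1, 0.81 + 0.55) = min(1, 1.36) = 1.00
((r ⇒ p) ⇒ ¬p) ⊕ ((r ⇒ p) ⊕ r) = min(1, 0.83 + 1.00) = min(1, 1.83) = 1.00
¬(((r ⇒ p) ⇒ ¬p) ⊕ ((r ⇒ p) ⊕ r)) = 1 − 1.00 = 0.00
¬¬(((r ⇒ p) ⇒ ¬p) ⊕ ((r ⇒ p) ⊕ r)) = 1 − 0.00 = 1.00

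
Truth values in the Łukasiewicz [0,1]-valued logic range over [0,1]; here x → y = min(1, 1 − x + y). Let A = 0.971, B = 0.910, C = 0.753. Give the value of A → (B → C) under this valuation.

B → C = min(1, 1 − 0.910 + 0.753) = min(1, 0.843) = 0.843
A → (B → C) = min(1, 1 − 0.971 + 0.843) = min(1, 0.872) = 0.872

0.872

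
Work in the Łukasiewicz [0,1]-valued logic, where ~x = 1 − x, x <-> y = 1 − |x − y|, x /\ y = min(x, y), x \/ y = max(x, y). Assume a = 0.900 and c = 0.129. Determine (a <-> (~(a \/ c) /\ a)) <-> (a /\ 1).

0.300

a \/ c = max(0.900, 0.129) = 0.900
~(a \/ c) = 1 − 0.900 = 0.100
~(a \/ c) /\ a = min(0.100, 0.900) = 0.100
a <-> (~(a \/ c) /\ a) = 1 − |0.900 − 0.100| = 1 − 0.800 = 0.200
a /\ 1 = min(0.900, 1.000) = 0.900
(a <-> (~(a \/ c) /\ a)) <-> (a /\ 1) = 1 − |0.200 − 0.900| = 1 − 0.700 = 0.300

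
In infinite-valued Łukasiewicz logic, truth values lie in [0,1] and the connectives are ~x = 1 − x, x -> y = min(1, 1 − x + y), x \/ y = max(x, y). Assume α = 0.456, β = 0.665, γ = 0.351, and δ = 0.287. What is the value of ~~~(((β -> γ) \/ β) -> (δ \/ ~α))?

0.142

β -> γ = min(1, 1 − 0.665 + 0.351) = min(1, 0.686) = 0.686
(β -> γ) \/ β = max(0.686, 0.665) = 0.686
~α = 1 − 0.456 = 0.544
δ \/ ~α = max(0.287, 0.544) = 0.544
((β -> γ) \/ β) -> (δ \/ ~α) = min(1, 1 − 0.686 + 0.544) = min(1, 0.858) = 0.858
~(((β -> γ) \/ β) -> (δ \/ ~α)) = 1 − 0.858 = 0.142
~~(((β -> γ) \/ β) -> (δ \/ ~α)) = 1 − 0.142 = 0.858
~~~(((β -> γ) \/ β) -> (δ \/ ~α)) = 1 − 0.858 = 0.142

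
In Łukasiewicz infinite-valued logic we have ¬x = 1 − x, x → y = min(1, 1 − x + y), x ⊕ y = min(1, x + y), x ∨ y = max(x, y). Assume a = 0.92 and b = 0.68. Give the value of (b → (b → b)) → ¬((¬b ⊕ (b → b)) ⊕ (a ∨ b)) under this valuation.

0.00

b → b = min(1, 1 − 0.68 + 0.68) = min(1, 1.00) = 1.00
b → (b → b) = min(1, 1 − 0.68 + 1.00) = min(1, 1.32) = 1.00
¬b = 1 − 0.68 = 0.32
¬b ⊕ (b → b) = min(1, 0.32 + 1.00) = min(1, 1.32) = 1.00
a ∨ b = max(0.92, 0.68) = 0.92
(¬b ⊕ (b → b)) ⊕ (a ∨ b) = min(1, 1.00 + 0.92) = min(1, 1.92) = 1.00
¬((¬b ⊕ (b → b)) ⊕ (a ∨ b)) = 1 − 1.00 = 0.00
(b → (b → b)) → ¬((¬b ⊕ (b → b)) ⊕ (a ∨ b)) = min(1, 1 − 1.00 + 0.00) = min(1, 0.00) = 0.00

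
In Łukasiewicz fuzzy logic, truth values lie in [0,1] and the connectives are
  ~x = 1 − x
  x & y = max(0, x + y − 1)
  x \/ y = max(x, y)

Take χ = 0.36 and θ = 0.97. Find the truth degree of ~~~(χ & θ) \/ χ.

χ & θ = max(0, 0.36 + 0.97 − 1) = max(0, 0.33) = 0.33
~(χ & θ) = 1 − 0.33 = 0.67
~~(χ & θ) = 1 − 0.67 = 0.33
~~~(χ & θ) = 1 − 0.33 = 0.67
~~~(χ & θ) \/ χ = max(0.67, 0.36) = 0.67

0.67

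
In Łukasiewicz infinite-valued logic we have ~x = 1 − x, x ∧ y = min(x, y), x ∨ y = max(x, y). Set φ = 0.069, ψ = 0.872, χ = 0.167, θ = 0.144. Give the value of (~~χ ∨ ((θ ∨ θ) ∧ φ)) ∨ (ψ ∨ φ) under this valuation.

0.872

~χ = 1 − 0.167 = 0.833
~~χ = 1 − 0.833 = 0.167
θ ∨ θ = max(0.144, 0.144) = 0.144
(θ ∨ θ) ∧ φ = min(0.144, 0.069) = 0.069
~~χ ∨ ((θ ∨ θ) ∧ φ) = max(0.167, 0.069) = 0.167
ψ ∨ φ = max(0.872, 0.069) = 0.872
(~~χ ∨ ((θ ∨ θ) ∧ φ)) ∨ (ψ ∨ φ) = max(0.167, 0.872) = 0.872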